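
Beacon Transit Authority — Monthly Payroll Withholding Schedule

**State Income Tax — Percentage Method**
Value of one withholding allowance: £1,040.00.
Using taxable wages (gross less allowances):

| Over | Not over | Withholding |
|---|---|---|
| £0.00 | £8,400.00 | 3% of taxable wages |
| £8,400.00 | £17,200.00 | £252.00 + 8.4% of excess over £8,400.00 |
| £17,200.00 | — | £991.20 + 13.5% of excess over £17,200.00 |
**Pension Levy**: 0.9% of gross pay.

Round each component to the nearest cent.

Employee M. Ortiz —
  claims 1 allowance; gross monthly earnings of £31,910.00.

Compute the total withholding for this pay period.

£3,123.84

State Income Tax: taxable = £31,910.00 − 1×£1,040.00 = £30,870.00
  £991.20 + 13.5% × (£30,870.00 − £17,200.00) = £991.20 + 13.5% × £13,670.00 = £2,836.65
Pension Levy: 0.9% × £31,910.00 = £287.19
Total: £2,836.65 + £287.19 = £3,123.84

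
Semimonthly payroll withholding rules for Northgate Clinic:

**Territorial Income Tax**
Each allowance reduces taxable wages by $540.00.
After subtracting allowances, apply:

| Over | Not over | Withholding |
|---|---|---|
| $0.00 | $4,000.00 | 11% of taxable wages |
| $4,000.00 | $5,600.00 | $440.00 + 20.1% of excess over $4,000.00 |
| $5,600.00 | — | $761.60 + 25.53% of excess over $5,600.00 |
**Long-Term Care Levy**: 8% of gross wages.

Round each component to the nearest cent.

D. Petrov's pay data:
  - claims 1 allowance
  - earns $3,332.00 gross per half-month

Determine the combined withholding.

Territorial Income Tax: taxable = $3,332.00 − 1×$540.00 = $2,792.00
  11% × $2,792.00 = $307.12
Long-Term Care Levy: 8% × $3,332.00 = $266.56
Total: $307.12 + $266.56 = $573.68

$573.68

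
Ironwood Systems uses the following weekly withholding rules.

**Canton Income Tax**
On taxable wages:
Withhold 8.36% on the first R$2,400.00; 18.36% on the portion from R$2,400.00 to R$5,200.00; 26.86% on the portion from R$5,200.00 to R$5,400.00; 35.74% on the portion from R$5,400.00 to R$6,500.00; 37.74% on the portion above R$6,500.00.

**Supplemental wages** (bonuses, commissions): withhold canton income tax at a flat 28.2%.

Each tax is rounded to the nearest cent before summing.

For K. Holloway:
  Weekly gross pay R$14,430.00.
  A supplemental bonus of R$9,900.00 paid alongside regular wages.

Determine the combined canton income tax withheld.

Canton Income Tax: taxable = R$14,430.00
  R$1,161.58 + 37.74% × (R$14,430.00 − R$6,500.00) = R$1,161.58 + 37.74% × R$7,930.00 = R$4,154.36
Supplemental (28.2% flat on bonus): 28.2% × R$9,900.00 = R$2,791.80
Total canton income tax: R$4,154.36 + R$2,791.80 = R$6,946.16

R$6,946.16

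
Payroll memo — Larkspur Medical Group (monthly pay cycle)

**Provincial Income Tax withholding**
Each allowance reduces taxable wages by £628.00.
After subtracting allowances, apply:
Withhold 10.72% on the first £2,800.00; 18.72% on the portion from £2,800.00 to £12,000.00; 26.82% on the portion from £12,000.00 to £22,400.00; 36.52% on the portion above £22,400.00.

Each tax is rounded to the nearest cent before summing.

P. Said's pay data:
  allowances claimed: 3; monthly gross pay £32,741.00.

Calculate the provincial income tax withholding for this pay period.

Provincial Income Tax: taxable = £32,741.00 − 3×£628.00 = £30,857.00
  £4,811.68 + 36.52% × (£30,857.00 − £22,400.00) = £4,811.68 + 36.52% × £8,457.00 = £7,900.18

£7,900.18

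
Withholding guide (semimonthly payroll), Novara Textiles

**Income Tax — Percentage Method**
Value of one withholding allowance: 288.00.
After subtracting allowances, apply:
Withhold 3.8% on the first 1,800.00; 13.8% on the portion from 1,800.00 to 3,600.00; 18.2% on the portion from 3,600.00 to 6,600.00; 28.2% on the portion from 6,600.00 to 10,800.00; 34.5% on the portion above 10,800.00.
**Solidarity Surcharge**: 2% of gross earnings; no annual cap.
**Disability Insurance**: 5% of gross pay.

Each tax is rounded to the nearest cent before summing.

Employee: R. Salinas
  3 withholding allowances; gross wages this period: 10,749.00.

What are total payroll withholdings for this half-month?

Income Tax: taxable = 10,749.00 − 3×288.00 = 9,885.00
  862.80 + 28.2% × (9,885.00 − 6,600.00) = 862.80 + 28.2% × 3,285.00 = 1,789.17
Solidarity Surcharge: 2% × 10,749.00 = 214.98
Disability Insurance: 5% × 10,749.00 = 537.45
Total: 1,789.17 + 214.98 + 537.45 = 2,541.60

2,541.60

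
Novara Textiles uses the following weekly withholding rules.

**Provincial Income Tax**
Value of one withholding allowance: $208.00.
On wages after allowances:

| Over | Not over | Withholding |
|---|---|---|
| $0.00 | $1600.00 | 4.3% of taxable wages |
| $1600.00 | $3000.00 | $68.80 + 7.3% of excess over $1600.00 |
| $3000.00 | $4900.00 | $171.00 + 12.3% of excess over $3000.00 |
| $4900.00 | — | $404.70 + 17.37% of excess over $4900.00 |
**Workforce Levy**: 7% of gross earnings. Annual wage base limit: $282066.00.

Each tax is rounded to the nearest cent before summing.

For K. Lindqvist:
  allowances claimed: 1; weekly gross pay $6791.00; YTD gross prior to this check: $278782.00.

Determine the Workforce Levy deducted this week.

Workforce Levy: cap $282066.00 − YTD $278782.00 = $3284.00 subject; 7% × $3284.00 = $229.88

$229.88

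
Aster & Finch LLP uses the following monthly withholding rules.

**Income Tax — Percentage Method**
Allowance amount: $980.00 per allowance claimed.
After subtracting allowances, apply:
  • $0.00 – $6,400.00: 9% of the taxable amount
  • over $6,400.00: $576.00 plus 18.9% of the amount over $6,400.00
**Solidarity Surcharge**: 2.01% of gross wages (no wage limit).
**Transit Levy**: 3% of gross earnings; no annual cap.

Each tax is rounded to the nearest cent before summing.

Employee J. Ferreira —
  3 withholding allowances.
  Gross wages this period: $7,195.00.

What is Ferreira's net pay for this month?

$6,451.58

Income Tax: taxable = $7,195.00 − 3×$980.00 = $4,255.00
  9% × $4,255.00 = $382.95
Solidarity Surcharge: 2.01% × $7,195.00 = $144.62
Transit Levy: 3% × $7,195.00 = $215.85
Total withheld: $382.95 + $144.62 + $215.85 = $743.42
Net pay: $7,195.00 − $743.42 = $6,451.58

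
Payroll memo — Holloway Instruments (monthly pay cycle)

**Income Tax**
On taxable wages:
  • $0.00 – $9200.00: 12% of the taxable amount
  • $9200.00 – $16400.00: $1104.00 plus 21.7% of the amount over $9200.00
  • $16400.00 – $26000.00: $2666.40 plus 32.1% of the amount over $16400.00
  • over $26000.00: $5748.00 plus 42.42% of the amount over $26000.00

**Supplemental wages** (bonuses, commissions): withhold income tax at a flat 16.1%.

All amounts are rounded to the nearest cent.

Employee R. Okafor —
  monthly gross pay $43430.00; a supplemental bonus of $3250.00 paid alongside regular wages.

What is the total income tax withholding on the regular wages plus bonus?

$13665.06

Income Tax: taxable = $43430.00
  $5748.00 + 42.42% × ($43430.00 − $26000.00) = $5748.00 + 42.42% × $17430.00 = $13141.81
Supplemental (16.1% flat on bonus): 16.1% × $3250.00 = $523.25
Total income tax: $13141.81 + $523.25 = $13665.06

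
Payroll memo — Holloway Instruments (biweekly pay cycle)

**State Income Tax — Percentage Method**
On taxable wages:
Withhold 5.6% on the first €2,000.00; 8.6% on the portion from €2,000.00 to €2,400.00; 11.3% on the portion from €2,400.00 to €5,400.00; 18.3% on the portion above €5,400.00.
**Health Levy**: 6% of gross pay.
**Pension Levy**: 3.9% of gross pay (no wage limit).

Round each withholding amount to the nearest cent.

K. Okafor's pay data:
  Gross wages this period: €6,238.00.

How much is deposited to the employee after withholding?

€4,981.69

State Income Tax: taxable = €6,238.00
  €485.40 + 18.3% × (€6,238.00 − €5,400.00) = €485.40 + 18.3% × €838.00 = €638.75
Health Levy: 6% × €6,238.00 = €374.28
Pension Levy: 3.9% × €6,238.00 = €243.28
Total withheld: €638.75 + €374.28 + €243.28 = €1,256.31
Net pay: €6,238.00 − €1,256.31 = €4,981.69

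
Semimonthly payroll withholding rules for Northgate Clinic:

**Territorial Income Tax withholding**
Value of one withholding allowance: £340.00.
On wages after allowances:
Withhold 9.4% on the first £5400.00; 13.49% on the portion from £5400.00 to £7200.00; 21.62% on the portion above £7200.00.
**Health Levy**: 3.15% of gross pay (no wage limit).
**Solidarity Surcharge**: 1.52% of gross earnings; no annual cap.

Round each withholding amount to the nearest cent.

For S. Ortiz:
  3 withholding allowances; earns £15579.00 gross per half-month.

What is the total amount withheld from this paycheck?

Territorial Income Tax: taxable = £15579.00 − 3×£340.00 = £14559.00
  £750.42 + 21.62% × (£14559.00 − £7200.00) = £750.42 + 21.62% × £7359.00 = £2341.44
Health Levy: 3.15% × £15579.00 = £490.74
Solidarity Surcharge: 1.52% × £15579.00 = £236.80
Total: £2341.44 + £490.74 + £236.80 = £3068.98

£3068.98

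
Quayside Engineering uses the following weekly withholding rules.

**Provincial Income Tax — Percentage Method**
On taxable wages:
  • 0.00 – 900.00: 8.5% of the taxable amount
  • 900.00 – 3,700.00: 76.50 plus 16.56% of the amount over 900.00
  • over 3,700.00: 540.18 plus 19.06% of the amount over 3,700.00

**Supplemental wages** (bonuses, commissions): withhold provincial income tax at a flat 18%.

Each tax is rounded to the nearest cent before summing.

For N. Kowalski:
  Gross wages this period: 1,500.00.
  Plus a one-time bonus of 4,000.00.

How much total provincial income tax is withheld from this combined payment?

895.86

Provincial Income Tax: taxable = 1,500.00
  76.50 + 16.56% × (1,500.00 − 900.00) = 76.50 + 16.56% × 600.00 = 175.86
Supplemental (18% flat on bonus): 18% × 4,000.00 = 720.00
Total provincial income tax: 175.86 + 720.00 = 895.86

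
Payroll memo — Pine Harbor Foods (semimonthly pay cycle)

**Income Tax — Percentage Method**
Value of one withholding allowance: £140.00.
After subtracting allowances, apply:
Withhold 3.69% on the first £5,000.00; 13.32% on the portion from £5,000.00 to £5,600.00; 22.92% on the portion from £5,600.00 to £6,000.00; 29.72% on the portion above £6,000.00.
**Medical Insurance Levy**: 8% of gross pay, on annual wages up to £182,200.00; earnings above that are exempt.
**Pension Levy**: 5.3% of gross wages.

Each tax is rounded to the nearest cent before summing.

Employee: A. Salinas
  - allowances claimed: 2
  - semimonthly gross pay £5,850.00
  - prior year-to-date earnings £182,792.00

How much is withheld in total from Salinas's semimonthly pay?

£570.47

Income Tax: taxable = £5,850.00 − 2×£140.00 = £5,570.00
  £184.50 + 13.32% × (£5,570.00 − £5,000.00) = £184.50 + 13.32% × £570.00 = £260.42
Medical Insurance Levy: YTD £182,792.00 ≥ cap £182,200.00 → £0.00
Pension Levy: 5.3% × £5,850.00 = £310.05
Total: £260.42 + £0.00 + £310.05 = £570.47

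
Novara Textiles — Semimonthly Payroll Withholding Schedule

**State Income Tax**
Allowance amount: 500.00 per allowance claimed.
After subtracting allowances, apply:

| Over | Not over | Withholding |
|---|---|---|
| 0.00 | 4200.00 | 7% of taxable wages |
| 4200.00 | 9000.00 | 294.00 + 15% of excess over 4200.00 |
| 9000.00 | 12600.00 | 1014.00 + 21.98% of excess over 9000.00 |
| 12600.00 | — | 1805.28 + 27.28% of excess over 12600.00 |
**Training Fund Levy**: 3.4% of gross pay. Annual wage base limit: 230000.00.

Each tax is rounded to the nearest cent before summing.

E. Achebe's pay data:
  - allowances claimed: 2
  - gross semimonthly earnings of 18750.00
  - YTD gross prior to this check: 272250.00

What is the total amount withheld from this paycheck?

3210.20

State Income Tax: taxable = 18750.00 − 2×500.00 = 17750.00
  1805.28 + 27.28% × (17750.00 − 12600.00) = 1805.28 + 27.28% × 5150.00 = 3210.20
Training Fund Levy: YTD 272250.00 ≥ cap 230000.00 → 0.00
Total: 3210.20 + 0.00 = 3210.20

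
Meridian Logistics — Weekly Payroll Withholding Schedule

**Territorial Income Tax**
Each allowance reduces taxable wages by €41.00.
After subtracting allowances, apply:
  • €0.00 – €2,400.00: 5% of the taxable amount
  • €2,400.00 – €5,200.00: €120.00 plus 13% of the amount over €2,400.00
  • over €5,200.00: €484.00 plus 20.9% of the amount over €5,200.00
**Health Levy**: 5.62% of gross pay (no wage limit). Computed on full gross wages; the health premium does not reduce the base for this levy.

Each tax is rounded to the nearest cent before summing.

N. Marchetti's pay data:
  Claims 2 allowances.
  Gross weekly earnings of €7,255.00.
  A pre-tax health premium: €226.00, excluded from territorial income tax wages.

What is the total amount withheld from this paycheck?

Territorial Income Tax: taxable = €7,255.00 − €226.00 − 2×€41.00 = €6,947.00
  €484.00 + 20.9% × (€6,947.00 − €5,200.00) = €484.00 + 20.9% × €1,747.00 = €849.12
Health Levy: 5.62% × €7,255.00 = €407.73
Total: €849.12 + €407.73 = €1,256.85

€1,256.85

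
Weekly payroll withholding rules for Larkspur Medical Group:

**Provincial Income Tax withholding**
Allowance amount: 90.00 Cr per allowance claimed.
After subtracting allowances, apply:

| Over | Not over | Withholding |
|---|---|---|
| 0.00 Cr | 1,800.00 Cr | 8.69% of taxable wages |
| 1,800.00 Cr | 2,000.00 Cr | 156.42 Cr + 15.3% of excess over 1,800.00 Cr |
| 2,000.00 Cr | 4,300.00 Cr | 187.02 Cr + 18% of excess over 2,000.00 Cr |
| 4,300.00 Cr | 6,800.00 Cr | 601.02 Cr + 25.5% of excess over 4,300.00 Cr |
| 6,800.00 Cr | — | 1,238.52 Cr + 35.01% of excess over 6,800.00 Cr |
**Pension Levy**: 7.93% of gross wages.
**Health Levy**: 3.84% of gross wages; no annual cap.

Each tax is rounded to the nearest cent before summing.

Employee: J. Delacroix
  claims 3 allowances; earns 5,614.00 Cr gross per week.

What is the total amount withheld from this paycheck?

Provincial Income Tax: taxable = 5,614.00 Cr − 3×90.00 Cr = 5,344.00 Cr
  601.02 Cr + 25.5% × (5,344.00 Cr − 4,300.00 Cr) = 601.02 Cr + 25.5% × 1,044.00 Cr = 867.24 Cr
Pension Levy: 7.93% × 5,614.00 Cr = 445.19 Cr
Health Levy: 3.84% × 5,614.00 Cr = 215.58 Cr
Total: 867.24 Cr + 445.19 Cr + 215.58 Cr = 1,528.01 Cr

1,528.01 Cr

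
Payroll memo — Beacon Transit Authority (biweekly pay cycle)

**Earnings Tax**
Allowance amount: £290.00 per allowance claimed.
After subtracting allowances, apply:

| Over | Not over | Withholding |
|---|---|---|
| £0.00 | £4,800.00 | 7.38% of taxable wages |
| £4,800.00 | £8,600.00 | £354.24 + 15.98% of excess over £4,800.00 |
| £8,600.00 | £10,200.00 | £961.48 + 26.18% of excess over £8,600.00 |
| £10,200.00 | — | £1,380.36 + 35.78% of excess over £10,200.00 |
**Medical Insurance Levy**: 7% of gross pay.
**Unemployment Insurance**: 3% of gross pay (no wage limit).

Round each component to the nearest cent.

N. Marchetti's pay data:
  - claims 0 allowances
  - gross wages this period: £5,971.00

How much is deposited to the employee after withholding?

Earnings Tax: taxable = £5,971.00
  £354.24 + 15.98% × (£5,971.00 − £4,800.00) = £354.24 + 15.98% × £1,171.00 = £541.37
Medical Insurance Levy: 7% × £5,971.00 = £417.97
Unemployment Insurance: 3% × £5,971.00 = £179.13
Total withheld: £541.37 + £417.97 + £179.13 = £1,138.47
Net pay: £5,971.00 − £1,138.47 = £4,832.53

£4,832.53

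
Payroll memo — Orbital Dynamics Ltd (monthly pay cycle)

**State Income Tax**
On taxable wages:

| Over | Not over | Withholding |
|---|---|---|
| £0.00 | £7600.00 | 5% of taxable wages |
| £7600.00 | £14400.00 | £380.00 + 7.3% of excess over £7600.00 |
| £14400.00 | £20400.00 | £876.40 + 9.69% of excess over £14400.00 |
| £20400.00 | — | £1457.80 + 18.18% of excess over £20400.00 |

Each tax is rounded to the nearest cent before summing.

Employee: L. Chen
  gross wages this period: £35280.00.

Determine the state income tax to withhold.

£4162.98

State Income Tax: taxable = £35280.00
  £1457.80 + 18.18% × (£35280.00 − £20400.00) = £1457.80 + 18.18% × £14880.00 = £4162.98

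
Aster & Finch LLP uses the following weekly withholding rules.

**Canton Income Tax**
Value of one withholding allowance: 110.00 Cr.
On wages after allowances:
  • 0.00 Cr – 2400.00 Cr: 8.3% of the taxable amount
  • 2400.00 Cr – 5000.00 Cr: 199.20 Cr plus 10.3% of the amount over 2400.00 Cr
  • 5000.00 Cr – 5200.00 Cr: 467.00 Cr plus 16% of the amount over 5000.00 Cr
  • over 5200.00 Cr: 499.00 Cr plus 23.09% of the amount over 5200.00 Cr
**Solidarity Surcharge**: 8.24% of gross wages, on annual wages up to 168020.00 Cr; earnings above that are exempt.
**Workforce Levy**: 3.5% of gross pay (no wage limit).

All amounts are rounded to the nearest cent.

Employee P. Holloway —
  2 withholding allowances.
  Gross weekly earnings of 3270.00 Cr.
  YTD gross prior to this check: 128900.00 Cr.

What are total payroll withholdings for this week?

650.05 Cr

Canton Income Tax: taxable = 3270.00 Cr − 2×110.00 Cr = 3050.00 Cr
  199.20 Cr + 10.3% × (3050.00 Cr − 2400.00 Cr) = 199.20 Cr + 10.3% × 650.00 Cr = 266.15 Cr
Solidarity Surcharge: 8.24% × 3270.00 Cr = 269.45 Cr
Workforce Levy: 3.5% × 3270.00 Cr = 114.45 Cr
Total: 266.15 Cr + 269.45 Cr + 114.45 Cr = 650.05 Cr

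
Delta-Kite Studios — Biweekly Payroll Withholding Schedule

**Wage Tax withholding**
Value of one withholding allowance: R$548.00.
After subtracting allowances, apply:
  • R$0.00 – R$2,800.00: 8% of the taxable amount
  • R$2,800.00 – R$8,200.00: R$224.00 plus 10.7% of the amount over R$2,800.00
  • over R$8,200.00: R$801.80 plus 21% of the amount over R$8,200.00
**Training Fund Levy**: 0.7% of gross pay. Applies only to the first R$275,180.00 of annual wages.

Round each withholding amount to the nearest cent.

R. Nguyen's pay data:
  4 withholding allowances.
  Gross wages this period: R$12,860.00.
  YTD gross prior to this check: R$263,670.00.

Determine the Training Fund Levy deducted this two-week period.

Training Fund Levy: cap R$275,180.00 − YTD R$263,670.00 = R$11,510.00 subject; 0.7% × R$11,510.00 = R$80.57

R$80.57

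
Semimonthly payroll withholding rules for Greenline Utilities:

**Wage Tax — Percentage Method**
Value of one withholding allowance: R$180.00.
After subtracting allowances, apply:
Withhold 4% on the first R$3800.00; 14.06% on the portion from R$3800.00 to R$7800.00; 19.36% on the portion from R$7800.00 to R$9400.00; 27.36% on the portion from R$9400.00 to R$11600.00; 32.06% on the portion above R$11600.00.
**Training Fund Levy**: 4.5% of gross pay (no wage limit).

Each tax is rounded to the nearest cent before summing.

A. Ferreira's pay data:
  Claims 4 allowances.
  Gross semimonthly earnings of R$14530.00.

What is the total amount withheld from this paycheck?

Wage Tax: taxable = R$14530.00 − 4×R$180.00 = R$13810.00
  R$1626.08 + 32.06% × (R$13810.00 − R$11600.00) = R$1626.08 + 32.06% × R$2210.00 = R$2334.61
Training Fund Levy: 4.5% × R$14530.00 = R$653.85
Total: R$2334.61 + R$653.85 = R$2988.46

R$2988.46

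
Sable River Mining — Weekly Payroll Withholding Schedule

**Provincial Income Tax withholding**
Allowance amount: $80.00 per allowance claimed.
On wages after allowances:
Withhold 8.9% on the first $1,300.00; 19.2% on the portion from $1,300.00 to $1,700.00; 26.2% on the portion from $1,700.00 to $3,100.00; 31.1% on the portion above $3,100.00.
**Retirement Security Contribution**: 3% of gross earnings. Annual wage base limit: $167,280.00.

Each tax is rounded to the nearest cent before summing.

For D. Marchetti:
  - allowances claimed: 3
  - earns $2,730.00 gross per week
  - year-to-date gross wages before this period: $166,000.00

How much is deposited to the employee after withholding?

Provincial Income Tax: taxable = $2,730.00 − 3×$80.00 = $2,490.00
  $192.50 + 26.2% × ($2,490.00 − $1,700.00) = $192.50 + 26.2% × $790.00 = $399.48
Retirement Security Contribution: cap $167,280.00 − YTD $166,000.00 = $1,280.00 subject; 3% × $1,280.00 = $38.40
Total withheld: $399.48 + $38.40 = $437.88
Net pay: $2,730.00 − $437.88 = $2,292.12

$2,292.12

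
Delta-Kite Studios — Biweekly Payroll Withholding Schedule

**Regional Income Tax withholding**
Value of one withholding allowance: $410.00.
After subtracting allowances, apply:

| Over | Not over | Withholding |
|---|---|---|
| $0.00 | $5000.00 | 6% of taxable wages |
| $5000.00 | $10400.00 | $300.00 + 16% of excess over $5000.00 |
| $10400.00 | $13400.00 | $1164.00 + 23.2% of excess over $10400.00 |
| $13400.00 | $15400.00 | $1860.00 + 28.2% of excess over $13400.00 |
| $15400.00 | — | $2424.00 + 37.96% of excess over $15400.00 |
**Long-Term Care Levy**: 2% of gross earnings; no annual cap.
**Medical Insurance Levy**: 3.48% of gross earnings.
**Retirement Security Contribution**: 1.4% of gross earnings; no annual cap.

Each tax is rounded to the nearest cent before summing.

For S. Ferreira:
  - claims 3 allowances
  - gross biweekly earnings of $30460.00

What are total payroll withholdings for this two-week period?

Regional Income Tax: taxable = $30460.00 − 3×$410.00 = $29230.00
  $2424.00 + 37.96% × ($29230.00 − $15400.00) = $2424.00 + 37.96% × $13830.00 = $7673.87
Long-Term Care Levy: 2% × $30460.00 = $609.20
Medical Insurance Levy: 3.48% × $30460.00 = $1060.01
Retirement Security Contribution: 1.4% × $30460.00 = $426.44
Total: $7673.87 + $609.20 + $1060.01 + $426.44 = $9769.52

$9769.52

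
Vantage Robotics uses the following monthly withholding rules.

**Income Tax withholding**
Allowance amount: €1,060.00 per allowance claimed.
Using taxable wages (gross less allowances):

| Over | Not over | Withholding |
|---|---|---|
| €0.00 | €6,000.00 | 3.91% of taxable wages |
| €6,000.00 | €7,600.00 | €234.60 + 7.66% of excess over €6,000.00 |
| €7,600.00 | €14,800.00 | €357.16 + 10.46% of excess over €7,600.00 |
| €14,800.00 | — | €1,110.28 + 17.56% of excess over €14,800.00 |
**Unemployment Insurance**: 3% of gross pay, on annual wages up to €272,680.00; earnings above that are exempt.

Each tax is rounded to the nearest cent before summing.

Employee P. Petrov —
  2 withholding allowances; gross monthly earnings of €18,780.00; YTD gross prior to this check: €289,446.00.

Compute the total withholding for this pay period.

Income Tax: taxable = €18,780.00 − 2×€1,060.00 = €16,660.00
  €1,110.28 + 17.56% × (€16,660.00 − €14,800.00) = €1,110.28 + 17.56% × €1,860.00 = €1,436.90
Unemployment Insurance: YTD €289,446.00 ≥ cap €272,680.00 → €0.00
Total: €1,436.90 + €0.00 = €1,436.90

€1,436.90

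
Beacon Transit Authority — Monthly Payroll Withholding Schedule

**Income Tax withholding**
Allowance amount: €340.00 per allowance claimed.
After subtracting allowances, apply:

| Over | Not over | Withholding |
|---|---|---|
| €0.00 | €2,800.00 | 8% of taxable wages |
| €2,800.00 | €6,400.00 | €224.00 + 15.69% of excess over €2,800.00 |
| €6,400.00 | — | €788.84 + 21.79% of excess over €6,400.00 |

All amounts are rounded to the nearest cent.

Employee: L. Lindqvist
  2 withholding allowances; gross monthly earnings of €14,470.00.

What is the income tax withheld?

€2,399.12

Income Tax: taxable = €14,470.00 − 2×€340.00 = €13,790.00
  €788.84 + 21.79% × (€13,790.00 − €6,400.00) = €788.84 + 21.79% × €7,390.00 = €2,399.12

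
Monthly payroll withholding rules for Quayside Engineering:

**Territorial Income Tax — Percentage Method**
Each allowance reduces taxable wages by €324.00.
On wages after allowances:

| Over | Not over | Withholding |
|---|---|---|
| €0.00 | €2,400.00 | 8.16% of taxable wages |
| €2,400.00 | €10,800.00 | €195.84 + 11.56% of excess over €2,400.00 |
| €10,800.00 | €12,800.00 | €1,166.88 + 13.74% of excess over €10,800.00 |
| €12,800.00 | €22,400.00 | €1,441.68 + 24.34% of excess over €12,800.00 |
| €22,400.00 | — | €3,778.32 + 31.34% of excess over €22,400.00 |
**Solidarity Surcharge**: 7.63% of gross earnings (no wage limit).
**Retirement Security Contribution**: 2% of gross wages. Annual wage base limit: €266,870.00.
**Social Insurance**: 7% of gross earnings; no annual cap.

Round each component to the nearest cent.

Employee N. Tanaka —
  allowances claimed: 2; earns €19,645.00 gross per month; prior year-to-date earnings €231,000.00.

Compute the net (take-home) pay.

€13,428.01

Territorial Income Tax: taxable = €19,645.00 − 2×€324.00 = €18,997.00
  €1,441.68 + 24.34% × (€18,997.00 − €12,800.00) = €1,441.68 + 24.34% × €6,197.00 = €2,950.03
Solidarity Surcharge: 7.63% × €19,645.00 = €1,498.91
Retirement Security Contribution: 2% × €19,645.00 = €392.90
Social Insurance: 7% × €19,645.00 = €1,375.15
Total withheld: €2,950.03 + €1,498.91 + €392.90 + €1,375.15 = €6,216.99
Net pay: €19,645.00 − €6,216.99 = €13,428.01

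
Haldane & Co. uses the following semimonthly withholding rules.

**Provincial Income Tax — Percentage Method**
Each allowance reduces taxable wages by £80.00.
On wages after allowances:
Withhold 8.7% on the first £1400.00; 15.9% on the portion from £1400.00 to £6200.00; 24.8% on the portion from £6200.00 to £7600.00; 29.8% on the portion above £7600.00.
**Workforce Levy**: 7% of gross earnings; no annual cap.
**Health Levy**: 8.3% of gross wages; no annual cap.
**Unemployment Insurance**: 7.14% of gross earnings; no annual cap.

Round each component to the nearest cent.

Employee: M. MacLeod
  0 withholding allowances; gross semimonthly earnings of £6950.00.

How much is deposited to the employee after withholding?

Provincial Income Tax: taxable = £6950.00
  £885.00 + 24.8% × (£6950.00 − £6200.00) = £885.00 + 24.8% × £750.00 = £1071.00
Workforce Levy: 7% × £6950.00 = £486.50
Health Levy: 8.3% × £6950.00 = £576.85
Unemployment Insurance: 7.14% × £6950.00 = £496.23
Total withheld: £1071.00 + £486.50 + £576.85 + £496.23 = £2630.58
Net pay: £6950.00 − £2630.58 = £4319.42

£4319.42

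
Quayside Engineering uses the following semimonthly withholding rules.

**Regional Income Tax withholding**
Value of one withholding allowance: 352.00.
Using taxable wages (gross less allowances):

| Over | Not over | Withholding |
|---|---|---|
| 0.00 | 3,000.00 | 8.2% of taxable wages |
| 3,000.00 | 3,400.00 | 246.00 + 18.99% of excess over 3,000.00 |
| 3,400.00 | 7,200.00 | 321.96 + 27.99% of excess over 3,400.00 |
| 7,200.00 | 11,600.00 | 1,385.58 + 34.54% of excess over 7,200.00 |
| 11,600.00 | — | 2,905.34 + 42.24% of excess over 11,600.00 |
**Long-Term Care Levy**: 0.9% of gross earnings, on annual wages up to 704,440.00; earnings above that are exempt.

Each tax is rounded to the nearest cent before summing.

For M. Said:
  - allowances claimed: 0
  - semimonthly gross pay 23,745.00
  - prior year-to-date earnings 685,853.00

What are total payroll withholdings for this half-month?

Regional Income Tax: taxable = 23,745.00
  2,905.34 + 42.24% × (23,745.00 − 11,600.00) = 2,905.34 + 42.24% × 12,145.00 = 8,035.39
Long-Term Care Levy: cap 704,440.00 − YTD 685,853.00 = 18,587.00 subject; 0.9% × 18,587.00 = 167.28
Total: 8,035.39 + 167.28 = 8,202.67

8,202.67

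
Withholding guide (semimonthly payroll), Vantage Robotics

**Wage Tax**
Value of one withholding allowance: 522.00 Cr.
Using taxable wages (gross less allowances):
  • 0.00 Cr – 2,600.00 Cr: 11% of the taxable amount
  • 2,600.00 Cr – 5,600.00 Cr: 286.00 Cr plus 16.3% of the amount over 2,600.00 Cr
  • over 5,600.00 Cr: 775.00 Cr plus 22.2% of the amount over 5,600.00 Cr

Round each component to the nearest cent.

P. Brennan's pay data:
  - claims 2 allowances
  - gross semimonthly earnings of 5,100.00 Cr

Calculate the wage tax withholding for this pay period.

523.33 Cr

Wage Tax: taxable = 5,100.00 Cr − 2×522.00 Cr = 4,056.00 Cr
  286.00 Cr + 16.3% × (4,056.00 Cr − 2,600.00 Cr) = 286.00 Cr + 16.3% × 1,456.00 Cr = 523.33 Cr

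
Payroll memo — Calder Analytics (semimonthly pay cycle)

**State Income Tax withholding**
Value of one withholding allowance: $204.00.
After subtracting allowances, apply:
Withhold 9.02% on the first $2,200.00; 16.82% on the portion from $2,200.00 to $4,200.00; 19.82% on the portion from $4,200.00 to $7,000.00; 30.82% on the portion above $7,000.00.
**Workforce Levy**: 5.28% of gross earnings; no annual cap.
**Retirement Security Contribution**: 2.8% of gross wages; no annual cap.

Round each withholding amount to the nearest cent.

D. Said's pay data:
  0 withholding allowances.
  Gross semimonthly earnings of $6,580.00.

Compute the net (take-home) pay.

State Income Tax: taxable = $6,580.00
  $534.84 + 19.82% × ($6,580.00 − $4,200.00) = $534.84 + 19.82% × $2,380.00 = $1,006.56
Workforce Levy: 5.28% × $6,580.00 = $347.42
Retirement Security Contribution: 2.8% × $6,580.00 = $184.24
Total withheld: $1,006.56 + $347.42 + $184.24 = $1,538.22
Net pay: $6,580.00 − $1,538.22 = $5,041.78

$5,041.78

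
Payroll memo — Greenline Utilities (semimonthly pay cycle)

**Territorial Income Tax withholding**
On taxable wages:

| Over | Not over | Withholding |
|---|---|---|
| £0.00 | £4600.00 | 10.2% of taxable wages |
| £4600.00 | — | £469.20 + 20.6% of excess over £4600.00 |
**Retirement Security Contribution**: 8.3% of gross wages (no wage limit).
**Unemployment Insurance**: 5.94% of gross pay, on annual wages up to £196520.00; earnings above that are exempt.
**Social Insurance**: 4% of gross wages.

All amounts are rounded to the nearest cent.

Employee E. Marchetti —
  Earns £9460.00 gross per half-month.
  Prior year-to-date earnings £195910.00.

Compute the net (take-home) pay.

Territorial Income Tax: taxable = £9460.00
  £469.20 + 20.6% × (£9460.00 − £4600.00) = £469.20 + 20.6% × £4860.00 = £1470.36
Retirement Security Contribution: 8.3% × £9460.00 = £785.18
Unemployment Insurance: cap £196520.00 − YTD £195910.00 = £610.00 subject; 5.94% × £610.00 = £36.23
Social Insurance: 4% × £9460.00 = £378.40
Total withheld: £1470.36 + £785.18 + £36.23 + £378.40 = £2670.17
Net pay: £9460.00 − £2670.17 = £6789.83

£6789.83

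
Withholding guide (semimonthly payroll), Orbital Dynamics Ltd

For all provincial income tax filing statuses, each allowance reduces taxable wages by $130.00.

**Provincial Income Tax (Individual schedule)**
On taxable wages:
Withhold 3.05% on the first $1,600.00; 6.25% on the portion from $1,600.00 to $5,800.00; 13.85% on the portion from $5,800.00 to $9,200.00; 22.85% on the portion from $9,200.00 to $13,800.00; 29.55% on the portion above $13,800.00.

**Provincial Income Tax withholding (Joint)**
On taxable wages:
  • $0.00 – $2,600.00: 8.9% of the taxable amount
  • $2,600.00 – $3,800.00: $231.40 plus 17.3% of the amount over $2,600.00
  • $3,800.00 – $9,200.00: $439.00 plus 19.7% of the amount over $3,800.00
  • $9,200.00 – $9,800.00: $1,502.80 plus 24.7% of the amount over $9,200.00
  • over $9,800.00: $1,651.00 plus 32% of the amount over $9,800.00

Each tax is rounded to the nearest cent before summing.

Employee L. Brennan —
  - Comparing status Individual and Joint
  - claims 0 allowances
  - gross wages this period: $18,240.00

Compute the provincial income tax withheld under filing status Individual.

Provincial Income Tax (Individual): taxable = $18,240.00
  $1,833.30 + 29.55% × ($18,240.00 − $13,800.00) = $1,833.30 + 29.55% × $4,440.00 = $3,145.32

$3,145.32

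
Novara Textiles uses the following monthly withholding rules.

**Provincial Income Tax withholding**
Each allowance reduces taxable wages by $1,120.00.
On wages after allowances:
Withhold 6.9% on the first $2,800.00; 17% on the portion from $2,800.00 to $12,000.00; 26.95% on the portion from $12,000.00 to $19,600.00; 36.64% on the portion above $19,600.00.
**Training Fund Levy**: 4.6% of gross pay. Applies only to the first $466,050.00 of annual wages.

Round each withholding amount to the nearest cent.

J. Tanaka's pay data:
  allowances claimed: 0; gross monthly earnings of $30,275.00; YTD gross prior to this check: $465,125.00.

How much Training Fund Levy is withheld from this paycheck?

Training Fund Levy: cap $466,050.00 − YTD $465,125.00 = $925.00 subject; 4.6% × $925.00 = $42.55

$42.55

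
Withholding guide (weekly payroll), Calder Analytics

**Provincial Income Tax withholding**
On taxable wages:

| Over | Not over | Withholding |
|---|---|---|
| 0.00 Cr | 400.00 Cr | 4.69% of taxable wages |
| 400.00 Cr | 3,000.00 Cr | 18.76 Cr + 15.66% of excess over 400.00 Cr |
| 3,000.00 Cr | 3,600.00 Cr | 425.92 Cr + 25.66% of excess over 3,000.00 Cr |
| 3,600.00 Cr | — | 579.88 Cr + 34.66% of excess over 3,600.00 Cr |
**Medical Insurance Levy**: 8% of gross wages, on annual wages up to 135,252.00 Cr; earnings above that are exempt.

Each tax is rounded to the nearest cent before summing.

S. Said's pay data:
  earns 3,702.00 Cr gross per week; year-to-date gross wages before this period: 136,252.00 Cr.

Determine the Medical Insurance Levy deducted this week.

0.00 Cr

Medical Insurance Levy: YTD 136,252.00 Cr ≥ cap 135,252.00 Cr → 0.00 Cr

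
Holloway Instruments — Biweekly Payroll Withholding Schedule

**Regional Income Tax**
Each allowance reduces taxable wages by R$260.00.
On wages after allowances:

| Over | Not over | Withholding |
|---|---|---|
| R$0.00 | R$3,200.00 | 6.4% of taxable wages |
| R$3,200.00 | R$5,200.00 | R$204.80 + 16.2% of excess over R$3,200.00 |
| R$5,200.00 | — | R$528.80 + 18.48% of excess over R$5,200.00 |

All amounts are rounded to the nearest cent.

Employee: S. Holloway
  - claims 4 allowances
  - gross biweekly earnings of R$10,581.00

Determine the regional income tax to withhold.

R$1,331.02

Regional Income Tax: taxable = R$10,581.00 − 4×R$260.00 = R$9,541.00
  R$528.80 + 18.48% × (R$9,541.00 − R$5,200.00) = R$528.80 + 18.48% × R$4,341.00 = R$1,331.02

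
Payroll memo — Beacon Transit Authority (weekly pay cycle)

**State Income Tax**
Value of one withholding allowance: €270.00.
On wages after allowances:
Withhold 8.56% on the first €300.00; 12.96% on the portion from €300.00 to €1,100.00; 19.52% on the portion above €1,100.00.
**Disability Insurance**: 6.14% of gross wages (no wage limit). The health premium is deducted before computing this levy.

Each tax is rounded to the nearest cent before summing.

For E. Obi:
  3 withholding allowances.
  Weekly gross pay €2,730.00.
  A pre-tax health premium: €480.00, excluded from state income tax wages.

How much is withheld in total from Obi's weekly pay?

€333.88

State Income Tax: taxable = €2,730.00 − €480.00 − 3×€270.00 = €1,440.00
  €129.36 + 19.52% × (€1,440.00 − €1,100.00) = €129.36 + 19.52% × €340.00 = €195.73
Disability Insurance: 6.14% × €2,250.00 = €138.15
Total: €195.73 + €138.15 = €333.88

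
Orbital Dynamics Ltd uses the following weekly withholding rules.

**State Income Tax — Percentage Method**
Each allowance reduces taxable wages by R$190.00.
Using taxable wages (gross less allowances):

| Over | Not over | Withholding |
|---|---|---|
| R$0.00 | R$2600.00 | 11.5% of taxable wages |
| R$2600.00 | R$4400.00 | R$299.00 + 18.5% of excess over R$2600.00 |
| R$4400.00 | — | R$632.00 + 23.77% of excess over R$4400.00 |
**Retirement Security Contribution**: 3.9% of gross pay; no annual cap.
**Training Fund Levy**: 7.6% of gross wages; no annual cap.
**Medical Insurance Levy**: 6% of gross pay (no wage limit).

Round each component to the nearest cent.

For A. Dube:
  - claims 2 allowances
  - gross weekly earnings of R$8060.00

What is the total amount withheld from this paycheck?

R$2822.16

State Income Tax: taxable = R$8060.00 − 2×R$190.00 = R$7680.00
  R$632.00 + 23.77% × (R$7680.00 − R$4400.00) = R$632.00 + 23.77% × R$3280.00 = R$1411.66
Retirement Security Contribution: 3.9% × R$8060.00 = R$314.34
Training Fund Levy: 7.6% × R$8060.00 = R$612.56
Medical Insurance Levy: 6% × R$8060.00 = R$483.60
Total: R$1411.66 + R$314.34 + R$612.56 + R$483.60 = R$2822.16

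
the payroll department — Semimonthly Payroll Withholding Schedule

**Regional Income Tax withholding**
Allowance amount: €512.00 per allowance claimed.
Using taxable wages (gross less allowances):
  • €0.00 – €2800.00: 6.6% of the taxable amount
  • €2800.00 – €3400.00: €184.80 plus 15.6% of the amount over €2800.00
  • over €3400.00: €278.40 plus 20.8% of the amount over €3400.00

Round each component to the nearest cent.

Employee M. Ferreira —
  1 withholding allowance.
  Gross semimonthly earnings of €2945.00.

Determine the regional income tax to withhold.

€160.58

Regional Income Tax: taxable = €2945.00 − 1×€512.00 = €2433.00
  6.6% × €2433.00 = €160.58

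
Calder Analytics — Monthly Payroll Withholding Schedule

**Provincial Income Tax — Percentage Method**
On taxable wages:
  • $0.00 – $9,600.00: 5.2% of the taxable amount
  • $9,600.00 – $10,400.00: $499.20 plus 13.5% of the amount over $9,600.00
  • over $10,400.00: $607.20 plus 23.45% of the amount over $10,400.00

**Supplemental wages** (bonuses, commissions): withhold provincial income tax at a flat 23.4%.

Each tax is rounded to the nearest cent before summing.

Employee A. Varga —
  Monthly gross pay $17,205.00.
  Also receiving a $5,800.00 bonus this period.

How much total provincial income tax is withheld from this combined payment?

Provincial Income Tax: taxable = $17,205.00
  $607.20 + 23.45% × ($17,205.00 − $10,400.00) = $607.20 + 23.45% × $6,805.00 = $2,202.97
Supplemental (23.4% flat on bonus): 23.4% × $5,800.00 = $1,357.20
Total provincial income tax: $2,202.97 + $1,357.20 = $3,560.17

$3,560.17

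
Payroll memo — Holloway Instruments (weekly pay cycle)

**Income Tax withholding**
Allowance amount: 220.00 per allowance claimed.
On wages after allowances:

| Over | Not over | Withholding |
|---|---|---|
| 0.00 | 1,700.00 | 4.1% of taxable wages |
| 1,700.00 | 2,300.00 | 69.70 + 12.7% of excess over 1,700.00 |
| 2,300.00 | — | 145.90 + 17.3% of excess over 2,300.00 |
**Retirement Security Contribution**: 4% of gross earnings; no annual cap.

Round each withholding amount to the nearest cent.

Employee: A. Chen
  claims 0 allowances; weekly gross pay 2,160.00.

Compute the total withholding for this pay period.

Income Tax: taxable = 2,160.00
  69.70 + 12.7% × (2,160.00 − 1,700.00) = 69.70 + 12.7% × 460.00 = 128.12
Retirement Security Contribution: 4% × 2,160.00 = 86.40
Total: 128.12 + 86.40 = 214.52

214.52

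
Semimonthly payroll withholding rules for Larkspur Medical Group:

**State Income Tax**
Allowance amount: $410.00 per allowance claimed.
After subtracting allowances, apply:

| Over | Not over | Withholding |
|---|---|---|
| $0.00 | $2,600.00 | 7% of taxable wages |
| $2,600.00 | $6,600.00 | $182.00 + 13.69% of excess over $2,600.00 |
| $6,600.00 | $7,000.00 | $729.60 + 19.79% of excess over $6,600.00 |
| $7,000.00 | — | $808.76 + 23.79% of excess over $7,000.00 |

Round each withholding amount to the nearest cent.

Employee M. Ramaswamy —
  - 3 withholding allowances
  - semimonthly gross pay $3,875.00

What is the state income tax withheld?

State Income Tax: taxable = $3,875.00 − 3×$410.00 = $2,645.00
  $182.00 + 13.69% × ($2,645.00 − $2,600.00) = $182.00 + 13.69% × $45.00 = $188.16

$188.16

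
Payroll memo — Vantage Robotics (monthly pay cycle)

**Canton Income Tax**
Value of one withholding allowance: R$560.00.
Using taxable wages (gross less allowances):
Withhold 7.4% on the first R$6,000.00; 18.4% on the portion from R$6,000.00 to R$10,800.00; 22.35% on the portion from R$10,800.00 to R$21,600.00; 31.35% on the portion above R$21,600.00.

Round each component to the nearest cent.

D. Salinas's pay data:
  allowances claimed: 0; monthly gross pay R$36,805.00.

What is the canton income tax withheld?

R$8,507.77

Canton Income Tax: taxable = R$36,805.00
  R$3,741.00 + 31.35% × (R$36,805.00 − R$21,600.00) = R$3,741.00 + 31.35% × R$15,205.00 = R$8,507.77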